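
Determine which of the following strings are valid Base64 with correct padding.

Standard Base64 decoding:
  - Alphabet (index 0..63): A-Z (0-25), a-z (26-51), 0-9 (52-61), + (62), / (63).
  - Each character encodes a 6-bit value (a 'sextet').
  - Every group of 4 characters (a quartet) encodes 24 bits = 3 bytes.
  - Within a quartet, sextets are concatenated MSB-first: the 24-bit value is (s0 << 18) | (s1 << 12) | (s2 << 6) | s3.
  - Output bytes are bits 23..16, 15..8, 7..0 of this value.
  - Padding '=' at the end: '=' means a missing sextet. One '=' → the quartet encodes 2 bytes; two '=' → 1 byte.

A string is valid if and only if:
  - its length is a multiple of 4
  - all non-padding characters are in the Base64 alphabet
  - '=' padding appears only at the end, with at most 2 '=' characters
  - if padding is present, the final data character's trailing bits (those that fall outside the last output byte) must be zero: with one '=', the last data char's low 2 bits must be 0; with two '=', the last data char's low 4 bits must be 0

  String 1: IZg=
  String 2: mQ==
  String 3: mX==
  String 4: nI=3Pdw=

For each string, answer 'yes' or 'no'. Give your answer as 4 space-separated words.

String 1: 'IZg=' → valid
String 2: 'mQ==' → valid
String 3: 'mX==' → invalid (bad trailing bits)
String 4: 'nI=3Pdw=' → invalid (bad char(s): ['=']; '=' in middle)

Answer: yes yes no no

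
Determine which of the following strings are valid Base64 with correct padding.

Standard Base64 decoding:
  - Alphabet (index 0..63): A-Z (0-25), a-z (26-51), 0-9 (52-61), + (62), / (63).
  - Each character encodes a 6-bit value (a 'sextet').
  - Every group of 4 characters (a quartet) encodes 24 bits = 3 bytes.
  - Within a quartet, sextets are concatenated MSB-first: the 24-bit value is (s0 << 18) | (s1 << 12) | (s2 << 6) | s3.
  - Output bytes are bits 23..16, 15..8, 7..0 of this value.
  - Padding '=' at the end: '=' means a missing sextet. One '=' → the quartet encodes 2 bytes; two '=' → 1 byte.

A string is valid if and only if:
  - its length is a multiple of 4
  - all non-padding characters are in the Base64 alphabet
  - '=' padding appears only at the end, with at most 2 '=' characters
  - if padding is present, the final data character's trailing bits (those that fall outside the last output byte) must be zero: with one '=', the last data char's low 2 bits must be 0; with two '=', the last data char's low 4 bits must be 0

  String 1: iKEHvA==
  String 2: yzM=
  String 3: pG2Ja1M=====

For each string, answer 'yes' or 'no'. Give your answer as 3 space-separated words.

Answer: yes yes no

Derivation:
String 1: 'iKEHvA==' → valid
String 2: 'yzM=' → valid
String 3: 'pG2Ja1M=====' → invalid (5 pad chars (max 2))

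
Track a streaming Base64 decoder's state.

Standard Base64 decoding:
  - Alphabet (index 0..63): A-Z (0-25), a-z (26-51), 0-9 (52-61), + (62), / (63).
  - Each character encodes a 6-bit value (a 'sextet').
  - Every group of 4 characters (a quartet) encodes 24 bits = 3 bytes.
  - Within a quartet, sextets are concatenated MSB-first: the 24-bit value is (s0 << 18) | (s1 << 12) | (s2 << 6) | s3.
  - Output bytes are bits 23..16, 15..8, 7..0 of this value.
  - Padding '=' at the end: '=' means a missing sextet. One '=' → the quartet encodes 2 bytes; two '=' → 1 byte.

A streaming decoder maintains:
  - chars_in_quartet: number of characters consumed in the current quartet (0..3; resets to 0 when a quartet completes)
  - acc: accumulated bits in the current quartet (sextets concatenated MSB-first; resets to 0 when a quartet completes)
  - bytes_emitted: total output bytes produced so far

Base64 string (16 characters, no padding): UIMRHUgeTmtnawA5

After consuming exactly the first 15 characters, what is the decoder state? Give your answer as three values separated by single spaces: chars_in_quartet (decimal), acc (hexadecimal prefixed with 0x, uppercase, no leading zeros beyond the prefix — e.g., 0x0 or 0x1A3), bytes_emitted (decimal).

Answer: 3 0x1AC00 9

Derivation:
After char 0 ('U'=20): chars_in_quartet=1 acc=0x14 bytes_emitted=0
After char 1 ('I'=8): chars_in_quartet=2 acc=0x508 bytes_emitted=0
After char 2 ('M'=12): chars_in_quartet=3 acc=0x1420C bytes_emitted=0
After char 3 ('R'=17): chars_in_quartet=4 acc=0x508311 -> emit 50 83 11, reset; bytes_emitted=3
After char 4 ('H'=7): chars_in_quartet=1 acc=0x7 bytes_emitted=3
After char 5 ('U'=20): chars_in_quartet=2 acc=0x1D4 bytes_emitted=3
After char 6 ('g'=32): chars_in_quartet=3 acc=0x7520 bytes_emitted=3
After char 7 ('e'=30): chars_in_quartet=4 acc=0x1D481E -> emit 1D 48 1E, reset; bytes_emitted=6
After char 8 ('T'=19): chars_in_quartet=1 acc=0x13 bytes_emitted=6
After char 9 ('m'=38): chars_in_quartet=2 acc=0x4E6 bytes_emitted=6
After char 10 ('t'=45): chars_in_quartet=3 acc=0x139AD bytes_emitted=6
After char 11 ('n'=39): chars_in_quartet=4 acc=0x4E6B67 -> emit 4E 6B 67, reset; bytes_emitted=9
After char 12 ('a'=26): chars_in_quartet=1 acc=0x1A bytes_emitted=9
After char 13 ('w'=48): chars_in_quartet=2 acc=0x6B0 bytes_emitted=9
After char 14 ('A'=0): chars_in_quartet=3 acc=0x1AC00 bytes_emitted=9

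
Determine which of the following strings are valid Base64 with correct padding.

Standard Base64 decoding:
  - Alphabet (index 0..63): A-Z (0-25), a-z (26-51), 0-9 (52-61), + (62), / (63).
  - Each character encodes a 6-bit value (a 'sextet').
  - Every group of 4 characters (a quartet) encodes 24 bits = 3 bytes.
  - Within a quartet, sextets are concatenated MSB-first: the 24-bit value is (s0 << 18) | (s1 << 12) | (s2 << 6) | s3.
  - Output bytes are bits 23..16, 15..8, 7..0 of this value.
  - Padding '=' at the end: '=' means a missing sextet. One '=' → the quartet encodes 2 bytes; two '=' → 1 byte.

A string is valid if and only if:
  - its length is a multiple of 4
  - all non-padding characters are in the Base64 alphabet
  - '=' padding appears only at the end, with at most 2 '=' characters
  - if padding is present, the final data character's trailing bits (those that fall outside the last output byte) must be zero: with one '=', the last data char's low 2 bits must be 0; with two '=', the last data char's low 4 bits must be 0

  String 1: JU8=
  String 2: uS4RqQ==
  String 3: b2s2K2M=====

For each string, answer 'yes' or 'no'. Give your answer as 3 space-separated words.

String 1: 'JU8=' → valid
String 2: 'uS4RqQ==' → valid
String 3: 'b2s2K2M=====' → invalid (5 pad chars (max 2))

Answer: yes yes no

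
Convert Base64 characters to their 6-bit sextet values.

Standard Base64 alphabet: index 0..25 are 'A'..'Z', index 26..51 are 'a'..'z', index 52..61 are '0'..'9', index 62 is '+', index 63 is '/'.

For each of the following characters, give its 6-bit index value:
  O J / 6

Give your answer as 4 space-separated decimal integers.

'O': A..Z range, ord('O') − ord('A') = 14
'J': A..Z range, ord('J') − ord('A') = 9
'/': index 63
'6': 0..9 range, 52 + ord('6') − ord('0') = 58

Answer: 14 9 63 58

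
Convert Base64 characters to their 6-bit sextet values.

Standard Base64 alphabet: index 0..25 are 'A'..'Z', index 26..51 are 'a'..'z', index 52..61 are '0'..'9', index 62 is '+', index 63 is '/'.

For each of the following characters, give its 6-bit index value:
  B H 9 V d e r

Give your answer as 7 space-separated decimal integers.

'B': A..Z range, ord('B') − ord('A') = 1
'H': A..Z range, ord('H') − ord('A') = 7
'9': 0..9 range, 52 + ord('9') − ord('0') = 61
'V': A..Z range, ord('V') − ord('A') = 21
'd': a..z range, 26 + ord('d') − ord('a') = 29
'e': a..z range, 26 + ord('e') − ord('a') = 30
'r': a..z range, 26 + ord('r') − ord('a') = 43

Answer: 1 7 61 21 29 30 43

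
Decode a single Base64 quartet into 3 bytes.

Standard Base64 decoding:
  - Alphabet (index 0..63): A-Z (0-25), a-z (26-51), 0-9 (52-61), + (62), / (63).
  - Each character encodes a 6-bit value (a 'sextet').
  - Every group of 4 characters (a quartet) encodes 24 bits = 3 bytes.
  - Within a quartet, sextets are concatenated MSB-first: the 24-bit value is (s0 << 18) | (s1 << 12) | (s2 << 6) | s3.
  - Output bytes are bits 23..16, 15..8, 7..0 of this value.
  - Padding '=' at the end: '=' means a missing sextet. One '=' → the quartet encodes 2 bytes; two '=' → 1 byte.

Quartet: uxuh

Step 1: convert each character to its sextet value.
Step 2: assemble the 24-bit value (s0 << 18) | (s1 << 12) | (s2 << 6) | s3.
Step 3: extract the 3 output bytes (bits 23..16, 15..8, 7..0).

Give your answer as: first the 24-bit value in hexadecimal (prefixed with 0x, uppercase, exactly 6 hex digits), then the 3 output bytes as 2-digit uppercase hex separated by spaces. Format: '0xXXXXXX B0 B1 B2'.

Sextets: u=46, x=49, u=46, h=33
24-bit: (46<<18) | (49<<12) | (46<<6) | 33
      = 0xB80000 | 0x031000 | 0x000B80 | 0x000021
      = 0xBB1BA1
Bytes: (v>>16)&0xFF=BB, (v>>8)&0xFF=1B, v&0xFF=A1

Answer: 0xBB1BA1 BB 1B A1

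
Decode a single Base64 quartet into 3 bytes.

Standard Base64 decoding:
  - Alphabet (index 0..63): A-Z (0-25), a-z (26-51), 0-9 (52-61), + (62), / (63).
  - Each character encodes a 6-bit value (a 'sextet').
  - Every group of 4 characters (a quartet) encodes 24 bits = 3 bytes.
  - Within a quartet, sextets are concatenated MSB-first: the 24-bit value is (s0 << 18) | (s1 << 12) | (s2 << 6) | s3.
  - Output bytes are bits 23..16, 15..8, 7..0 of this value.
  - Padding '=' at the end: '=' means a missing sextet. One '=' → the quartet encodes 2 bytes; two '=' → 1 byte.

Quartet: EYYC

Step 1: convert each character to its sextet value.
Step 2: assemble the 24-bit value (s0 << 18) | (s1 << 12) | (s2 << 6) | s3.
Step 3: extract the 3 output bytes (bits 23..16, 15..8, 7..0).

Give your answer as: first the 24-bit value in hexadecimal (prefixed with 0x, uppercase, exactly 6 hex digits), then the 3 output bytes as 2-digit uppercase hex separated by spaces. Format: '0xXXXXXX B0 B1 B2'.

Answer: 0x118602 11 86 02

Derivation:
Sextets: E=4, Y=24, Y=24, C=2
24-bit: (4<<18) | (24<<12) | (24<<6) | 2
      = 0x100000 | 0x018000 | 0x000600 | 0x000002
      = 0x118602
Bytes: (v>>16)&0xFF=11, (v>>8)&0xFF=86, v&0xFF=02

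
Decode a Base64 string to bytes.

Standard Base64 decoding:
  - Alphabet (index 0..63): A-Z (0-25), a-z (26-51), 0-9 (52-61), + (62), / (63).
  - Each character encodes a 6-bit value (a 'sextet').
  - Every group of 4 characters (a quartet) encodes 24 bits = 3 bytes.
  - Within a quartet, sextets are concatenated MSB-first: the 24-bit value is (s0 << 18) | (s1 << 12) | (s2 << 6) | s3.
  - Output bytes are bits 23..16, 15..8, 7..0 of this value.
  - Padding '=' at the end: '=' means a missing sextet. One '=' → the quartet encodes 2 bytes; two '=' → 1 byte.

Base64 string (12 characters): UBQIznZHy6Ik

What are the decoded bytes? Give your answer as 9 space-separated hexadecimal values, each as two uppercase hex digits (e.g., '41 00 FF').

After char 0 ('U'=20): chars_in_quartet=1 acc=0x14 bytes_emitted=0
After char 1 ('B'=1): chars_in_quartet=2 acc=0x501 bytes_emitted=0
After char 2 ('Q'=16): chars_in_quartet=3 acc=0x14050 bytes_emitted=0
After char 3 ('I'=8): chars_in_quartet=4 acc=0x501408 -> emit 50 14 08, reset; bytes_emitted=3
After char 4 ('z'=51): chars_in_quartet=1 acc=0x33 bytes_emitted=3
After char 5 ('n'=39): chars_in_quartet=2 acc=0xCE7 bytes_emitted=3
After char 6 ('Z'=25): chars_in_quartet=3 acc=0x339D9 bytes_emitted=3
After char 7 ('H'=7): chars_in_quartet=4 acc=0xCE7647 -> emit CE 76 47, reset; bytes_emitted=6
After char 8 ('y'=50): chars_in_quartet=1 acc=0x32 bytes_emitted=6
After char 9 ('6'=58): chars_in_quartet=2 acc=0xCBA bytes_emitted=6
After char 10 ('I'=8): chars_in_quartet=3 acc=0x32E88 bytes_emitted=6
After char 11 ('k'=36): chars_in_quartet=4 acc=0xCBA224 -> emit CB A2 24, reset; bytes_emitted=9

Answer: 50 14 08 CE 76 47 CB A2 24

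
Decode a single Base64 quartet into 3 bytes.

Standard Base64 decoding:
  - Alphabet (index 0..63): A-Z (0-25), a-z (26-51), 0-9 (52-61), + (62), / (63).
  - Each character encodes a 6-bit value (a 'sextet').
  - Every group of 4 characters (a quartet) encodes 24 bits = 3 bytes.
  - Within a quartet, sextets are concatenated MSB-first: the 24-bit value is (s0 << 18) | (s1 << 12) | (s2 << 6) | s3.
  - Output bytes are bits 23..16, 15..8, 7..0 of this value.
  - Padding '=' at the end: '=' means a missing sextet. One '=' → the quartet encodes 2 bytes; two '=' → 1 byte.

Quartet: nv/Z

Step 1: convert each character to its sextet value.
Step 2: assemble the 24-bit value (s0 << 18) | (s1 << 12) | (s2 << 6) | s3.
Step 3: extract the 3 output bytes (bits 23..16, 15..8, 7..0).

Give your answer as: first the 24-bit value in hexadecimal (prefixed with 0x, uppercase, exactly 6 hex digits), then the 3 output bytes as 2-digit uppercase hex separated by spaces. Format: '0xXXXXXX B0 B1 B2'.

Answer: 0x9EFFD9 9E FF D9

Derivation:
Sextets: n=39, v=47, /=63, Z=25
24-bit: (39<<18) | (47<<12) | (63<<6) | 25
      = 0x9C0000 | 0x02F000 | 0x000FC0 | 0x000019
      = 0x9EFFD9
Bytes: (v>>16)&0xFF=9E, (v>>8)&0xFF=FF, v&0xFF=D9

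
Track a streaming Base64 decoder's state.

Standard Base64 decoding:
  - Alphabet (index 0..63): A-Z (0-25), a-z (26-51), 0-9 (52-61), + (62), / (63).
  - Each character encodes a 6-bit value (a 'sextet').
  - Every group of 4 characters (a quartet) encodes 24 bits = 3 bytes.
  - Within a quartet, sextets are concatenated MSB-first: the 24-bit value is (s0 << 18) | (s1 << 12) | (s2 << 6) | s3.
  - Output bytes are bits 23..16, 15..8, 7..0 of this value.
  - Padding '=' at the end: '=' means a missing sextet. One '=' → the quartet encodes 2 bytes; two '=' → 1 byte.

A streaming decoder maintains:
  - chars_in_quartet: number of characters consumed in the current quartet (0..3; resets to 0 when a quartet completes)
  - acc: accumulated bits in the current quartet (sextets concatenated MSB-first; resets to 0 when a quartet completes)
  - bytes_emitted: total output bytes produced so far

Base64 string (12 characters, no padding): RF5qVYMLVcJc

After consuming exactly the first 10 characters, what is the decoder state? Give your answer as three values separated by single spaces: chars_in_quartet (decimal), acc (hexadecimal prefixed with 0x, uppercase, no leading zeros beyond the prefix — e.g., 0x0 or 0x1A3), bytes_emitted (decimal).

After char 0 ('R'=17): chars_in_quartet=1 acc=0x11 bytes_emitted=0
After char 1 ('F'=5): chars_in_quartet=2 acc=0x445 bytes_emitted=0
After char 2 ('5'=57): chars_in_quartet=3 acc=0x11179 bytes_emitted=0
After char 3 ('q'=42): chars_in_quartet=4 acc=0x445E6A -> emit 44 5E 6A, reset; bytes_emitted=3
After char 4 ('V'=21): chars_in_quartet=1 acc=0x15 bytes_emitted=3
After char 5 ('Y'=24): chars_in_quartet=2 acc=0x558 bytes_emitted=3
After char 6 ('M'=12): chars_in_quartet=3 acc=0x1560C bytes_emitted=3
After char 7 ('L'=11): chars_in_quartet=4 acc=0x55830B -> emit 55 83 0B, reset; bytes_emitted=6
After char 8 ('V'=21): chars_in_quartet=1 acc=0x15 bytes_emitted=6
After char 9 ('c'=28): chars_in_quartet=2 acc=0x55C bytes_emitted=6

Answer: 2 0x55C 6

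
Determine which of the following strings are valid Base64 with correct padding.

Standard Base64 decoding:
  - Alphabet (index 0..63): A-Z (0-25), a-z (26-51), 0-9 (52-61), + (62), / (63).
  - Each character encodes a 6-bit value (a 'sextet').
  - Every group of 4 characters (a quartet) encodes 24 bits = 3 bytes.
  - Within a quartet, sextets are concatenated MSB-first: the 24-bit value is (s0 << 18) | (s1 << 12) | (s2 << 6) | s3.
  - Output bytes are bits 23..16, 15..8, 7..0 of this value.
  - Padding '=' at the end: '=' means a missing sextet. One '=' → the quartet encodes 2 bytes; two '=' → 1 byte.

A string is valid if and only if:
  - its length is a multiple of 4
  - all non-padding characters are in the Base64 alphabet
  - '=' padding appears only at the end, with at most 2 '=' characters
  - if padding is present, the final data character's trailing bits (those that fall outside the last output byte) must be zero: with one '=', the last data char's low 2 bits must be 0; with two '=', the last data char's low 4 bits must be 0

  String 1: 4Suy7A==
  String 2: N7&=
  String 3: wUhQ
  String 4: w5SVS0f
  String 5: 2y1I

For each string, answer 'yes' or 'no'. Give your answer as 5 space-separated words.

String 1: '4Suy7A==' → valid
String 2: 'N7&=' → invalid (bad char(s): ['&'])
String 3: 'wUhQ' → valid
String 4: 'w5SVS0f' → invalid (len=7 not mult of 4)
String 5: '2y1I' → valid

Answer: yes no yes no yes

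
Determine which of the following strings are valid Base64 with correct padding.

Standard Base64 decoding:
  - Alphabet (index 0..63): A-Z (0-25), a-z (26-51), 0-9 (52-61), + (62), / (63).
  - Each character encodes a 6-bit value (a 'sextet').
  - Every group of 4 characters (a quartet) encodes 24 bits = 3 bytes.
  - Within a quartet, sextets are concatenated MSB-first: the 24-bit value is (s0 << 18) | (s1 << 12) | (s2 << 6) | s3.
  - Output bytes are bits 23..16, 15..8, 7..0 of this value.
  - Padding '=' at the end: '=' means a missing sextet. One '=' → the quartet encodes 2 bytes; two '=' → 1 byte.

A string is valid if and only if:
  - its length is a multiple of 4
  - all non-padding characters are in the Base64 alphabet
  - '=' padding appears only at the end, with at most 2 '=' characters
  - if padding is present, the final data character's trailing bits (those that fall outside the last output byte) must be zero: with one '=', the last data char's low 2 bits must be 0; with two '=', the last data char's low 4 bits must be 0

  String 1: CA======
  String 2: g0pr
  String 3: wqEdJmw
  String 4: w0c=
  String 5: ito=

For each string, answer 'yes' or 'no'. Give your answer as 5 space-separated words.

String 1: 'CA======' → invalid (6 pad chars (max 2))
String 2: 'g0pr' → valid
String 3: 'wqEdJmw' → invalid (len=7 not mult of 4)
String 4: 'w0c=' → valid
String 5: 'ito=' → valid

Answer: no yes no yes yes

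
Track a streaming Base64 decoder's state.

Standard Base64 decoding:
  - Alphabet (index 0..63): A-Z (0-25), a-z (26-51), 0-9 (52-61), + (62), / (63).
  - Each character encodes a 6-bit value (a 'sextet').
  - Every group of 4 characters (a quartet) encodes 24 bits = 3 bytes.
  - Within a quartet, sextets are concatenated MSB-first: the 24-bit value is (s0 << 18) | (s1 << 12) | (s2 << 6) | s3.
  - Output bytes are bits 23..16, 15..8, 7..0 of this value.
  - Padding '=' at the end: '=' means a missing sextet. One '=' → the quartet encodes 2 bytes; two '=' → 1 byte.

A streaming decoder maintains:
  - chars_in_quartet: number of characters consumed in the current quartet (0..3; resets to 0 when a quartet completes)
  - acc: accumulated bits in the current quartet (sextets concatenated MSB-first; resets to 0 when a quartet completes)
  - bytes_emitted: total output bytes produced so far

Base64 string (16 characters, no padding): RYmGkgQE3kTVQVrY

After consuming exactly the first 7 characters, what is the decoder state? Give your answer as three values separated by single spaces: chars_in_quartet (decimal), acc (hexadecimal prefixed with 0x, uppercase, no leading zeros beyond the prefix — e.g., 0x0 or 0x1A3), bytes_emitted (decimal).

Answer: 3 0x24810 3

Derivation:
After char 0 ('R'=17): chars_in_quartet=1 acc=0x11 bytes_emitted=0
After char 1 ('Y'=24): chars_in_quartet=2 acc=0x458 bytes_emitted=0
After char 2 ('m'=38): chars_in_quartet=3 acc=0x11626 bytes_emitted=0
After char 3 ('G'=6): chars_in_quartet=4 acc=0x458986 -> emit 45 89 86, reset; bytes_emitted=3
After char 4 ('k'=36): chars_in_quartet=1 acc=0x24 bytes_emitted=3
After char 5 ('g'=32): chars_in_quartet=2 acc=0x920 bytes_emitted=3
After char 6 ('Q'=16): chars_in_quartet=3 acc=0x24810 bytes_emitted=3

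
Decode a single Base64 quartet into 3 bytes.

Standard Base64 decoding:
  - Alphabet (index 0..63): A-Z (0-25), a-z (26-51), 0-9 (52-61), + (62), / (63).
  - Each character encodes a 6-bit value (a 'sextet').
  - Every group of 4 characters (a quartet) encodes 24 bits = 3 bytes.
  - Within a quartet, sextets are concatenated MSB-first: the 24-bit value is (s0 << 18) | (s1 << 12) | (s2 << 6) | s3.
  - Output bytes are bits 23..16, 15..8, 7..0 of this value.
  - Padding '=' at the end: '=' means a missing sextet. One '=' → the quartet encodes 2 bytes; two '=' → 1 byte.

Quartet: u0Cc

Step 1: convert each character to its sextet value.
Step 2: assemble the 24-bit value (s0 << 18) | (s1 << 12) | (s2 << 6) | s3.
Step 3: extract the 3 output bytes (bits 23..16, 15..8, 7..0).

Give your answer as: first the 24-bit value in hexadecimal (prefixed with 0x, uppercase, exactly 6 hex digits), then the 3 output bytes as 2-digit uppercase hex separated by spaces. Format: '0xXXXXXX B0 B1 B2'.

Sextets: u=46, 0=52, C=2, c=28
24-bit: (46<<18) | (52<<12) | (2<<6) | 28
      = 0xB80000 | 0x034000 | 0x000080 | 0x00001C
      = 0xBB409C
Bytes: (v>>16)&0xFF=BB, (v>>8)&0xFF=40, v&0xFF=9C

Answer: 0xBB409C BB 40 9C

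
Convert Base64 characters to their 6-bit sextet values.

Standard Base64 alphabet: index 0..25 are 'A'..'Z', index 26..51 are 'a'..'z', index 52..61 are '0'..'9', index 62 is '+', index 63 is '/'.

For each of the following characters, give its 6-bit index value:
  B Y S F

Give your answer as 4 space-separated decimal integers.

Answer: 1 24 18 5

Derivation:
'B': A..Z range, ord('B') − ord('A') = 1
'Y': A..Z range, ord('Y') − ord('A') = 24
'S': A..Z range, ord('S') − ord('A') = 18
'F': A..Z range, ord('F') − ord('A') = 5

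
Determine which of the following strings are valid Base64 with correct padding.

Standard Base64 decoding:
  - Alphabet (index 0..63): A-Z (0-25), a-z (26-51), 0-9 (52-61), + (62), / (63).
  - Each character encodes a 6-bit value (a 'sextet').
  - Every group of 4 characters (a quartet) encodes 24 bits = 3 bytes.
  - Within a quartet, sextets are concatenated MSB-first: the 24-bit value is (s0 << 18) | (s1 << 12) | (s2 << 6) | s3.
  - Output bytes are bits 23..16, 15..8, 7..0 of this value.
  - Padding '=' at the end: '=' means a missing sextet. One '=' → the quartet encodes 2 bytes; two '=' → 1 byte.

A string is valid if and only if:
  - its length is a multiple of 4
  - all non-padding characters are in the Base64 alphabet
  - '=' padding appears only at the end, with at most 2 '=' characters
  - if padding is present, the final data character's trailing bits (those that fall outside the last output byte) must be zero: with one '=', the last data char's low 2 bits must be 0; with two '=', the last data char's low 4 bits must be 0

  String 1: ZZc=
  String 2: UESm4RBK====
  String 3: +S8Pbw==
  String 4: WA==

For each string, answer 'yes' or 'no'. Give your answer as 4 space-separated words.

String 1: 'ZZc=' → valid
String 2: 'UESm4RBK====' → invalid (4 pad chars (max 2))
String 3: '+S8Pbw==' → valid
String 4: 'WA==' → valid

Answer: yes no yes yes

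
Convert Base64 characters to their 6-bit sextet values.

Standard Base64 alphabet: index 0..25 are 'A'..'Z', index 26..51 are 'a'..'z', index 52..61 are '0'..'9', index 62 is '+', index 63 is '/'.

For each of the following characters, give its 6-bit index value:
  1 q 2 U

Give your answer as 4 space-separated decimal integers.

'1': 0..9 range, 52 + ord('1') − ord('0') = 53
'q': a..z range, 26 + ord('q') − ord('a') = 42
'2': 0..9 range, 52 + ord('2') − ord('0') = 54
'U': A..Z range, ord('U') − ord('A') = 20

Answer: 53 42 54 20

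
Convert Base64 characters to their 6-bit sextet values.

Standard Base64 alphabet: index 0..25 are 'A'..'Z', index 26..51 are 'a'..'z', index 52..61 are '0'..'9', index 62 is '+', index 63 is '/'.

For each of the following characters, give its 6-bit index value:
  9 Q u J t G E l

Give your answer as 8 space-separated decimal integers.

Answer: 61 16 46 9 45 6 4 37

Derivation:
'9': 0..9 range, 52 + ord('9') − ord('0') = 61
'Q': A..Z range, ord('Q') − ord('A') = 16
'u': a..z range, 26 + ord('u') − ord('a') = 46
'J': A..Z range, ord('J') − ord('A') = 9
't': a..z range, 26 + ord('t') − ord('a') = 45
'G': A..Z range, ord('G') − ord('A') = 6
'E': A..Z range, ord('E') − ord('A') = 4
'l': a..z range, 26 + ord('l') − ord('a') = 37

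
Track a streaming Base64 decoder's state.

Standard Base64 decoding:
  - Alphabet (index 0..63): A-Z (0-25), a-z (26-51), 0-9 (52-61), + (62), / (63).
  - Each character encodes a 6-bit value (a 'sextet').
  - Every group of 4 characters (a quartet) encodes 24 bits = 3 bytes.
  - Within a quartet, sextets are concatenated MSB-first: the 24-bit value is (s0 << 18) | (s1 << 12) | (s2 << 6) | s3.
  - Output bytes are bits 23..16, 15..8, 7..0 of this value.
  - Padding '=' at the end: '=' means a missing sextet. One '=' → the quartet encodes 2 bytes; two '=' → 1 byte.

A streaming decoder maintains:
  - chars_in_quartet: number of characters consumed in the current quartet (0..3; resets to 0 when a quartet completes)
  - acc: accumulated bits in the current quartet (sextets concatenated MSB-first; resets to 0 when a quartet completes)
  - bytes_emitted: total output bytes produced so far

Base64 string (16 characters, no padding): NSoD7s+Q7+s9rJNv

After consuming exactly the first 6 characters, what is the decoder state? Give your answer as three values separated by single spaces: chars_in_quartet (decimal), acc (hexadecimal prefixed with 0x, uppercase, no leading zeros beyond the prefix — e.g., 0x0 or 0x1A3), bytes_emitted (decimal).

After char 0 ('N'=13): chars_in_quartet=1 acc=0xD bytes_emitted=0
After char 1 ('S'=18): chars_in_quartet=2 acc=0x352 bytes_emitted=0
After char 2 ('o'=40): chars_in_quartet=3 acc=0xD4A8 bytes_emitted=0
After char 3 ('D'=3): chars_in_quartet=4 acc=0x352A03 -> emit 35 2A 03, reset; bytes_emitted=3
After char 4 ('7'=59): chars_in_quartet=1 acc=0x3B bytes_emitted=3
After char 5 ('s'=44): chars_in_quartet=2 acc=0xEEC bytes_emitted=3

Answer: 2 0xEEC 3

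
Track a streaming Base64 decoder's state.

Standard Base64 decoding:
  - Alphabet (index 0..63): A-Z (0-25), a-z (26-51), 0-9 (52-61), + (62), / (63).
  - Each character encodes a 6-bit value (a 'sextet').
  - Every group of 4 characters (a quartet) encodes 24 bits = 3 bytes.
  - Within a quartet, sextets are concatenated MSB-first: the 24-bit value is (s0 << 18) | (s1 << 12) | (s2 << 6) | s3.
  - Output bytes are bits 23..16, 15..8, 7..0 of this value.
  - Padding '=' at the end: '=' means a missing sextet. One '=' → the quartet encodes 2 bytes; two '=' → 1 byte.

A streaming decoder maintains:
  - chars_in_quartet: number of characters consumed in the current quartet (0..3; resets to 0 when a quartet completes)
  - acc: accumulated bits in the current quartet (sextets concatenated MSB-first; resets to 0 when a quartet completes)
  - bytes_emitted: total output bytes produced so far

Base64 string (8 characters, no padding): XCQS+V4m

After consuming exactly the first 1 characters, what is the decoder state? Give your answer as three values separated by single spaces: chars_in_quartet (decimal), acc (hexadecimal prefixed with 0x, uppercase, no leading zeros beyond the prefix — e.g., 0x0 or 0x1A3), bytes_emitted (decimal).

After char 0 ('X'=23): chars_in_quartet=1 acc=0x17 bytes_emitted=0

Answer: 1 0x17 0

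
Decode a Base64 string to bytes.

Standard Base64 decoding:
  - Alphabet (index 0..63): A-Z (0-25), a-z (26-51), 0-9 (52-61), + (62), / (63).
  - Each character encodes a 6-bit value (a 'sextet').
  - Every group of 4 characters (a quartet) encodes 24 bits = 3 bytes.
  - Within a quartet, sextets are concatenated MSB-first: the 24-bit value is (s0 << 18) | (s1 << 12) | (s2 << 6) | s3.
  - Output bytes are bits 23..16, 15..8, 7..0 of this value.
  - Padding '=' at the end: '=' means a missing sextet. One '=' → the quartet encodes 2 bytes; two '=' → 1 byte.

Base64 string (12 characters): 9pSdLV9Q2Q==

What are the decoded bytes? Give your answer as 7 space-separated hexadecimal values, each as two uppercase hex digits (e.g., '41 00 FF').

Answer: F6 94 9D 2D 5F 50 D9

Derivation:
After char 0 ('9'=61): chars_in_quartet=1 acc=0x3D bytes_emitted=0
After char 1 ('p'=41): chars_in_quartet=2 acc=0xF69 bytes_emitted=0
After char 2 ('S'=18): chars_in_quartet=3 acc=0x3DA52 bytes_emitted=0
After char 3 ('d'=29): chars_in_quartet=4 acc=0xF6949D -> emit F6 94 9D, reset; bytes_emitted=3
After char 4 ('L'=11): chars_in_quartet=1 acc=0xB bytes_emitted=3
After char 5 ('V'=21): chars_in_quartet=2 acc=0x2D5 bytes_emitted=3
After char 6 ('9'=61): chars_in_quartet=3 acc=0xB57D bytes_emitted=3
After char 7 ('Q'=16): chars_in_quartet=4 acc=0x2D5F50 -> emit 2D 5F 50, reset; bytes_emitted=6
After char 8 ('2'=54): chars_in_quartet=1 acc=0x36 bytes_emitted=6
After char 9 ('Q'=16): chars_in_quartet=2 acc=0xD90 bytes_emitted=6
Padding '==': partial quartet acc=0xD90 -> emit D9; bytes_emitted=7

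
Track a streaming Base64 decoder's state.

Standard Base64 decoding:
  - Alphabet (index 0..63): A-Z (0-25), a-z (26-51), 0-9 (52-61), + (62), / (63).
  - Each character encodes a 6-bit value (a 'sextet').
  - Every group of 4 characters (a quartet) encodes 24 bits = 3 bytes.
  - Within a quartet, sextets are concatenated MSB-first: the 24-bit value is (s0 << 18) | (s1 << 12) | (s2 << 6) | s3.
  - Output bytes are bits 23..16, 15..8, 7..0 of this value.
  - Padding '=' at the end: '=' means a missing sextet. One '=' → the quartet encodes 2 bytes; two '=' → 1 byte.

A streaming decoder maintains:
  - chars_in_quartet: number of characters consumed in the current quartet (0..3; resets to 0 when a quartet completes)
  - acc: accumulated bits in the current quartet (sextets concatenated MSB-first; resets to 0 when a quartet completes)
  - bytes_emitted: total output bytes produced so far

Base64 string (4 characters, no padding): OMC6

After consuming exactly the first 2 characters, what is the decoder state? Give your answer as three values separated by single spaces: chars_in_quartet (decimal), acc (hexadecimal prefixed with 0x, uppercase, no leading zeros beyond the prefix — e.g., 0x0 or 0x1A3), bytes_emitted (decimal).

After char 0 ('O'=14): chars_in_quartet=1 acc=0xE bytes_emitted=0
After char 1 ('M'=12): chars_in_quartet=2 acc=0x38C bytes_emitted=0

Answer: 2 0x38C 0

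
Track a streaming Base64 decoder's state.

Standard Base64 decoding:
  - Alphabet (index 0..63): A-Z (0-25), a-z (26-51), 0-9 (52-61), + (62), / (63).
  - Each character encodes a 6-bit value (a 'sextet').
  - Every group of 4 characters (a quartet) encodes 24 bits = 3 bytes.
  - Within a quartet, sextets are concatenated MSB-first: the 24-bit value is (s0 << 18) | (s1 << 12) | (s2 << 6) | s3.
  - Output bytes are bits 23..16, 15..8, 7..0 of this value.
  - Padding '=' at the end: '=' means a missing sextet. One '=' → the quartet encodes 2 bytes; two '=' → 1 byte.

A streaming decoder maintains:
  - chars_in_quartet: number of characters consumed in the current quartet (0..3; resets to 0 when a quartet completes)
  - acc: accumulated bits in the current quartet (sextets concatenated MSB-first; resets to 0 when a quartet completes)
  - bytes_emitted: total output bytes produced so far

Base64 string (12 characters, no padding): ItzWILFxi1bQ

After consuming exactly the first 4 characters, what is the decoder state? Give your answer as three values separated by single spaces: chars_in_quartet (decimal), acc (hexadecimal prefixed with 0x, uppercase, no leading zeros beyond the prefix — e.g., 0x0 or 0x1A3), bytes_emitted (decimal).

Answer: 0 0x0 3

Derivation:
After char 0 ('I'=8): chars_in_quartet=1 acc=0x8 bytes_emitted=0
After char 1 ('t'=45): chars_in_quartet=2 acc=0x22D bytes_emitted=0
After char 2 ('z'=51): chars_in_quartet=3 acc=0x8B73 bytes_emitted=0
After char 3 ('W'=22): chars_in_quartet=4 acc=0x22DCD6 -> emit 22 DC D6, reset; bytes_emitted=3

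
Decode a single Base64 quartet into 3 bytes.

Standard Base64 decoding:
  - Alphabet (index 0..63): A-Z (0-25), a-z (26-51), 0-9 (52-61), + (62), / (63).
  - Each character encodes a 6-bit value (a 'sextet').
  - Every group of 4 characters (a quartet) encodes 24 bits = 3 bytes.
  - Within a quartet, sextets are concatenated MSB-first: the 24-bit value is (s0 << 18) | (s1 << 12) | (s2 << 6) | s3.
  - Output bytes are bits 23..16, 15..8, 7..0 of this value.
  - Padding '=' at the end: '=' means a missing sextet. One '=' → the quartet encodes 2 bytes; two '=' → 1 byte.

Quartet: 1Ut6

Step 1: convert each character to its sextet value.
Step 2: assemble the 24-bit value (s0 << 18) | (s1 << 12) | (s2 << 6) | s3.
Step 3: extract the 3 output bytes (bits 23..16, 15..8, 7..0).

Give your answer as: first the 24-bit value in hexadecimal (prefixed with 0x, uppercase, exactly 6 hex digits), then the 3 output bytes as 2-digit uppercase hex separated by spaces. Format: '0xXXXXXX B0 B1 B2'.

Answer: 0xD54B7A D5 4B 7A

Derivation:
Sextets: 1=53, U=20, t=45, 6=58
24-bit: (53<<18) | (20<<12) | (45<<6) | 58
      = 0xD40000 | 0x014000 | 0x000B40 | 0x00003A
      = 0xD54B7A
Bytes: (v>>16)&0xFF=D5, (v>>8)&0xFF=4B, v&0xFF=7A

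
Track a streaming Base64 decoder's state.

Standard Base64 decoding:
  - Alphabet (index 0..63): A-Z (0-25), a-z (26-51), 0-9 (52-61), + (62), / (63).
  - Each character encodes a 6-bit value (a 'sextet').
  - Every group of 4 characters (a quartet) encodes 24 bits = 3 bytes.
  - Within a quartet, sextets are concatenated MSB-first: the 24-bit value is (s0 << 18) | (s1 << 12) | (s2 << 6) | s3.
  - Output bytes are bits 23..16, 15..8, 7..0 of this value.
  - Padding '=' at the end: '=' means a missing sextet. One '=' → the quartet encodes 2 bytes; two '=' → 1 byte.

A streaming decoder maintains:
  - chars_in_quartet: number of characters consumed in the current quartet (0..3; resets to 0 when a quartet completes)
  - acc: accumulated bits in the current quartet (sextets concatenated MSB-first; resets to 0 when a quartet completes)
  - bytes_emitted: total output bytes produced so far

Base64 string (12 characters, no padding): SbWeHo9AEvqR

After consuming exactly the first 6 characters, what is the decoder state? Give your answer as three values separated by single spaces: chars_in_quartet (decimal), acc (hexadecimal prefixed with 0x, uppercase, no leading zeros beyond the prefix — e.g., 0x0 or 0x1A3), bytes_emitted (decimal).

Answer: 2 0x1E8 3

Derivation:
After char 0 ('S'=18): chars_in_quartet=1 acc=0x12 bytes_emitted=0
After char 1 ('b'=27): chars_in_quartet=2 acc=0x49B bytes_emitted=0
After char 2 ('W'=22): chars_in_quartet=3 acc=0x126D6 bytes_emitted=0
After char 3 ('e'=30): chars_in_quartet=4 acc=0x49B59E -> emit 49 B5 9E, reset; bytes_emitted=3
After char 4 ('H'=7): chars_in_quartet=1 acc=0x7 bytes_emitted=3
After char 5 ('o'=40): chars_in_quartet=2 acc=0x1E8 bytes_emitted=3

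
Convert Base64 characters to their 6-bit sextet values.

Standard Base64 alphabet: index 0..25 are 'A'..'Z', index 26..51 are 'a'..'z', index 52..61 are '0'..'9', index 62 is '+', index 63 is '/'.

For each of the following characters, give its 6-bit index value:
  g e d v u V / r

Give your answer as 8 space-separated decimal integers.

'g': a..z range, 26 + ord('g') − ord('a') = 32
'e': a..z range, 26 + ord('e') − ord('a') = 30
'd': a..z range, 26 + ord('d') − ord('a') = 29
'v': a..z range, 26 + ord('v') − ord('a') = 47
'u': a..z range, 26 + ord('u') − ord('a') = 46
'V': A..Z range, ord('V') − ord('A') = 21
'/': index 63
'r': a..z range, 26 + ord('r') − ord('a') = 43

Answer: 32 30 29 47 46 21 63 43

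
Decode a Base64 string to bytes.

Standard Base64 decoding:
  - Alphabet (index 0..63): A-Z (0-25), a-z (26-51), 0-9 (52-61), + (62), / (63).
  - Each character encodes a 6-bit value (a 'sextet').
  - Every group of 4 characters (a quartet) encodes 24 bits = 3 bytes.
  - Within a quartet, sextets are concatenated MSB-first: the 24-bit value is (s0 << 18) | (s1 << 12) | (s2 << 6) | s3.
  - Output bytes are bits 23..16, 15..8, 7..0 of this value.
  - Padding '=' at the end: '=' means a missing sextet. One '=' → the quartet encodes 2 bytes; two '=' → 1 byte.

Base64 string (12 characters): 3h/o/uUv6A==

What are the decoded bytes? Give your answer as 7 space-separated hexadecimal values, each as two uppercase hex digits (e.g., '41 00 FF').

Answer: DE 1F E8 FE E5 2F E8

Derivation:
After char 0 ('3'=55): chars_in_quartet=1 acc=0x37 bytes_emitted=0
After char 1 ('h'=33): chars_in_quartet=2 acc=0xDE1 bytes_emitted=0
After char 2 ('/'=63): chars_in_quartet=3 acc=0x3787F bytes_emitted=0
After char 3 ('o'=40): chars_in_quartet=4 acc=0xDE1FE8 -> emit DE 1F E8, reset; bytes_emitted=3
After char 4 ('/'=63): chars_in_quartet=1 acc=0x3F bytes_emitted=3
After char 5 ('u'=46): chars_in_quartet=2 acc=0xFEE bytes_emitted=3
After char 6 ('U'=20): chars_in_quartet=3 acc=0x3FB94 bytes_emitted=3
After char 7 ('v'=47): chars_in_quartet=4 acc=0xFEE52F -> emit FE E5 2F, reset; bytes_emitted=6
After char 8 ('6'=58): chars_in_quartet=1 acc=0x3A bytes_emitted=6
After char 9 ('A'=0): chars_in_quartet=2 acc=0xE80 bytes_emitted=6
Padding '==': partial quartet acc=0xE80 -> emit E8; bytes_emitted=7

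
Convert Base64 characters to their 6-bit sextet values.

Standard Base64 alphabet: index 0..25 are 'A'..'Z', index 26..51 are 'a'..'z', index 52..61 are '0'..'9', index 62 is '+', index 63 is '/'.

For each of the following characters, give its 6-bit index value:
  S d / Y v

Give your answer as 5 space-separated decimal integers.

'S': A..Z range, ord('S') − ord('A') = 18
'd': a..z range, 26 + ord('d') − ord('a') = 29
'/': index 63
'Y': A..Z range, ord('Y') − ord('A') = 24
'v': a..z range, 26 + ord('v') − ord('a') = 47

Answer: 18 29 63 24 47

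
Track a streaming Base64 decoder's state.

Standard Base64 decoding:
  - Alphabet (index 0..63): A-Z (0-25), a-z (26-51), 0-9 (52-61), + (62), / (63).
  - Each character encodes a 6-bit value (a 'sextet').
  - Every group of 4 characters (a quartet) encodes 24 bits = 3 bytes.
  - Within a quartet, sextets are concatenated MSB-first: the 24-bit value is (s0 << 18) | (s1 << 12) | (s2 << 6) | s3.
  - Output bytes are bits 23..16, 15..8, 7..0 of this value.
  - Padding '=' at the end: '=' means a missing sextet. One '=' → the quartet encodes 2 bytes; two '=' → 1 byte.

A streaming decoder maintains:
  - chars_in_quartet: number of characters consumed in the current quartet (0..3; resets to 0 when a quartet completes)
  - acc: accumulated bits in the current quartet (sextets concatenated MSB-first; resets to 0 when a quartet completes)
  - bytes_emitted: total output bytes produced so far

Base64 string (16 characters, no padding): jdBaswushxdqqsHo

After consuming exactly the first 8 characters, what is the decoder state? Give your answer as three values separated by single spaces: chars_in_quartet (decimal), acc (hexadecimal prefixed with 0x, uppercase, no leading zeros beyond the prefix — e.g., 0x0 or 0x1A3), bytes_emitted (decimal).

After char 0 ('j'=35): chars_in_quartet=1 acc=0x23 bytes_emitted=0
After char 1 ('d'=29): chars_in_quartet=2 acc=0x8DD bytes_emitted=0
After char 2 ('B'=1): chars_in_quartet=3 acc=0x23741 bytes_emitted=0
After char 3 ('a'=26): chars_in_quartet=4 acc=0x8DD05A -> emit 8D D0 5A, reset; bytes_emitted=3
After char 4 ('s'=44): chars_in_quartet=1 acc=0x2C bytes_emitted=3
After char 5 ('w'=48): chars_in_quartet=2 acc=0xB30 bytes_emitted=3
After char 6 ('u'=46): chars_in_quartet=3 acc=0x2CC2E bytes_emitted=3
After char 7 ('s'=44): chars_in_quartet=4 acc=0xB30BAC -> emit B3 0B AC, reset; bytes_emitted=6

Answer: 0 0x0 6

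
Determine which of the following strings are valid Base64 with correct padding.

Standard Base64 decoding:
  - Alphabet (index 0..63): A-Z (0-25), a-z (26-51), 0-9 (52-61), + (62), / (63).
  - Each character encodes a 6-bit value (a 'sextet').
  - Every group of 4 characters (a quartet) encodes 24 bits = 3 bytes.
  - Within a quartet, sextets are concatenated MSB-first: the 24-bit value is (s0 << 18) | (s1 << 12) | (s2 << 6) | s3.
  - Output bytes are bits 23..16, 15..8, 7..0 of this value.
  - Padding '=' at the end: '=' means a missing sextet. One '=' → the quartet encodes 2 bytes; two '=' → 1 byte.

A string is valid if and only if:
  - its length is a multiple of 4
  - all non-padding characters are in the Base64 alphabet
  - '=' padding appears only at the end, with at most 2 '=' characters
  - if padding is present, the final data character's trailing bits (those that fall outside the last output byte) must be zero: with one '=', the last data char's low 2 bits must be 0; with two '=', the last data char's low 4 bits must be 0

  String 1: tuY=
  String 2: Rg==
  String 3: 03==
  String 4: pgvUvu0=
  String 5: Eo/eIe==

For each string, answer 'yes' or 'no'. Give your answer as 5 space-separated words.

Answer: yes yes no yes no

Derivation:
String 1: 'tuY=' → valid
String 2: 'Rg==' → valid
String 3: '03==' → invalid (bad trailing bits)
String 4: 'pgvUvu0=' → valid
String 5: 'Eo/eIe==' → invalid (bad trailing bits)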